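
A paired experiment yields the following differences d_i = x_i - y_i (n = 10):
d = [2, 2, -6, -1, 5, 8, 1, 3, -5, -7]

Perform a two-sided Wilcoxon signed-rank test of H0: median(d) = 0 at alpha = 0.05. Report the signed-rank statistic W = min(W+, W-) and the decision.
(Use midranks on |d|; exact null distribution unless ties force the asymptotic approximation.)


Step 1: Drop any zero differences (none here) and take |d_i|.
|d| = [2, 2, 6, 1, 5, 8, 1, 3, 5, 7]
Step 2: Midrank |d_i| (ties get averaged ranks).
ranks: |2|->3.5, |2|->3.5, |6|->8, |1|->1.5, |5|->6.5, |8|->10, |1|->1.5, |3|->5, |5|->6.5, |7|->9
Step 3: Attach original signs; sum ranks with positive sign and with negative sign.
W+ = 3.5 + 3.5 + 6.5 + 10 + 1.5 + 5 = 30
W- = 8 + 1.5 + 6.5 + 9 = 25
(Check: W+ + W- = 55 should equal n(n+1)/2 = 55.)
Step 4: Test statistic W = min(W+, W-) = 25.
Step 5: Ties in |d|, so use the tie-corrected normal approximation.
        E[W] = n(n+1)/4 = 10*11/4 = 27.5.
        Tie groups: |d|=1 (t=2), |d|=2 (t=2), |d|=5 (t=2); sum(t^3 - t) = 18.
        Var[W] = n(n+1)(2n+1)/24 - sum(t^3-t)/48 = 2310/24 - 18/48 = 95.875.
        z = (W - E[W]) / sqrt(Var[W]) = (25 - 27.5) / 9.7916 = -0.2553.
        Two-sided p = 2*Phi(z) = 0.798475.
Step 6: alpha = 0.05. fail to reject H0.

W+ = 30, W- = 25, W = min = 25, p = 0.798475, fail to reject H0.


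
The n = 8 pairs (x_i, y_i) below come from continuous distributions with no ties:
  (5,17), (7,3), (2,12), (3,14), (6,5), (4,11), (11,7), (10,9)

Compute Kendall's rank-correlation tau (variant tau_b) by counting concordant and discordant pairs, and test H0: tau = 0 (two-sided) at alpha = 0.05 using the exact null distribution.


Step 1: Enumerate the 28 unordered pairs (i,j) with i<j and classify each by sign(x_j-x_i) * sign(y_j-y_i).
  (1,2):dx=+2,dy=-14->D; (1,3):dx=-3,dy=-5->C; (1,4):dx=-2,dy=-3->C; (1,5):dx=+1,dy=-12->D
  (1,6):dx=-1,dy=-6->C; (1,7):dx=+6,dy=-10->D; (1,8):dx=+5,dy=-8->D; (2,3):dx=-5,dy=+9->D
  (2,4):dx=-4,dy=+11->D; (2,5):dx=-1,dy=+2->D; (2,6):dx=-3,dy=+8->D; (2,7):dx=+4,dy=+4->C
  (2,8):dx=+3,dy=+6->C; (3,4):dx=+1,dy=+2->C; (3,5):dx=+4,dy=-7->D; (3,6):dx=+2,dy=-1->D
  (3,7):dx=+9,dy=-5->D; (3,8):dx=+8,dy=-3->D; (4,5):dx=+3,dy=-9->D; (4,6):dx=+1,dy=-3->D
  (4,7):dx=+8,dy=-7->D; (4,8):dx=+7,dy=-5->D; (5,6):dx=-2,dy=+6->D; (5,7):dx=+5,dy=+2->C
  (5,8):dx=+4,dy=+4->C; (6,7):dx=+7,dy=-4->D; (6,8):dx=+6,dy=-2->D; (7,8):dx=-1,dy=+2->D
Step 2: C = 8, D = 20, total pairs = 28.
Step 3: tau = (C - D)/(n(n-1)/2) = (8 - 20)/28 = -0.428571.
Step 4: Exact two-sided p-value (enumerate n! = 40320 permutations of y under H0): p = 0.178869.
Step 5: alpha = 0.05. fail to reject H0.

tau_b = -0.4286 (C=8, D=20), p = 0.178869, fail to reject H0.


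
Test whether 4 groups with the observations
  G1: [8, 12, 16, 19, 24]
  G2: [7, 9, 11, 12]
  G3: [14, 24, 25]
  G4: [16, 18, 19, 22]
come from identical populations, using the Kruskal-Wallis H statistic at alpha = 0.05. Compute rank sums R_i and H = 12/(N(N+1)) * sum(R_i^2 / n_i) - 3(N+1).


Step 1: Combine all N = 16 observations and assign midranks.
sorted (value, group, rank): (7,G2,1), (8,G1,2), (9,G2,3), (11,G2,4), (12,G1,5.5), (12,G2,5.5), (14,G3,7), (16,G1,8.5), (16,G4,8.5), (18,G4,10), (19,G1,11.5), (19,G4,11.5), (22,G4,13), (24,G1,14.5), (24,G3,14.5), (25,G3,16)
Step 2: Sum ranks within each group.
R_1 = 42 (n_1 = 5)
R_2 = 13.5 (n_2 = 4)
R_3 = 37.5 (n_3 = 3)
R_4 = 43 (n_4 = 4)
Step 3: H = 12/(N(N+1)) * sum(R_i^2/n_i) - 3(N+1)
     = 12/(16*17) * (42^2/5 + 13.5^2/4 + 37.5^2/3 + 43^2/4) - 3*17
     = 0.044118 * 1329.36 - 51
     = 7.648346.
Step 4: Ties present; correction factor C = 1 - 24/(16^3 - 16) = 0.994118. Corrected H = 7.648346 / 0.994118 = 7.693602.
Step 5: Under H0, H ~ chi^2(3); p-value = 0.052787.
Step 6: alpha = 0.05. fail to reject H0.

H = 7.6936, df = 3, p = 0.052787, fail to reject H0.


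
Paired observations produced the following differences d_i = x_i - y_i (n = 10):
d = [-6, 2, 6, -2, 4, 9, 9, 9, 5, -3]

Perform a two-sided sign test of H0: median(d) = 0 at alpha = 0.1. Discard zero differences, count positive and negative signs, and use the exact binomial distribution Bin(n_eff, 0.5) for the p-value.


Step 1: Discard zero differences. Original n = 10; n_eff = number of nonzero differences = 10.
Nonzero differences (with sign): -6, +2, +6, -2, +4, +9, +9, +9, +5, -3
Step 2: Count signs: positive = 7, negative = 3.
Step 3: Under H0: P(positive) = 0.5, so the number of positives S ~ Bin(10, 0.5).
Step 4: Two-sided exact p-value = sum of Bin(10,0.5) probabilities at or below the observed probability = 0.343750.
Step 5: alpha = 0.1. fail to reject H0.

n_eff = 10, pos = 7, neg = 3, p = 0.343750, fail to reject H0.


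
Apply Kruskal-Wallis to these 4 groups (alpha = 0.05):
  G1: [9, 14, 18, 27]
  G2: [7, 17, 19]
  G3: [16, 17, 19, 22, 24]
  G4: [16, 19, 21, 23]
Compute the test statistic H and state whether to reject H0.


Step 1: Combine all N = 16 observations and assign midranks.
sorted (value, group, rank): (7,G2,1), (9,G1,2), (14,G1,3), (16,G3,4.5), (16,G4,4.5), (17,G2,6.5), (17,G3,6.5), (18,G1,8), (19,G2,10), (19,G3,10), (19,G4,10), (21,G4,12), (22,G3,13), (23,G4,14), (24,G3,15), (27,G1,16)
Step 2: Sum ranks within each group.
R_1 = 29 (n_1 = 4)
R_2 = 17.5 (n_2 = 3)
R_3 = 49 (n_3 = 5)
R_4 = 40.5 (n_4 = 4)
Step 3: H = 12/(N(N+1)) * sum(R_i^2/n_i) - 3(N+1)
     = 12/(16*17) * (29^2/4 + 17.5^2/3 + 49^2/5 + 40.5^2/4) - 3*17
     = 0.044118 * 1202.6 - 51
     = 2.055699.
Step 4: Ties present; correction factor C = 1 - 36/(16^3 - 16) = 0.991176. Corrected H = 2.055699 / 0.991176 = 2.073999.
Step 5: Under H0, H ~ chi^2(3); p-value = 0.557191.
Step 6: alpha = 0.05. fail to reject H0.

H = 2.0740, df = 3, p = 0.557191, fail to reject H0.


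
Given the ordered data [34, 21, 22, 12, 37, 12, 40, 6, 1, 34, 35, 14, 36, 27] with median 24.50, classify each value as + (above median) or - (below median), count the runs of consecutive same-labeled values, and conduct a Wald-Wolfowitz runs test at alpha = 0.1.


Step 1: Compute median = 24.50; label A = above, B = below.
Labels in order: ABBBABABBAABAA  (n_A = 7, n_B = 7)
Step 2: Count runs R = 9.
Step 3: Under H0 (random ordering), E[R] = 2*n_A*n_B/(n_A+n_B) + 1 = 2*7*7/14 + 1 = 8.0000.
        Var[R] = 2*n_A*n_B*(2*n_A*n_B - n_A - n_B) / ((n_A+n_B)^2 * (n_A+n_B-1)) = 8232/2548 = 3.2308.
        SD[R] = 1.7974.
Step 4: Continuity-corrected z = (R - 0.5 - E[R]) / SD[R] = (9 - 0.5 - 8.0000) / 1.7974 = 0.2782.
Step 5: Two-sided p-value via normal approximation = 2*(1 - Phi(|z|)) = 0.780879.
Step 6: alpha = 0.1. fail to reject H0.

R = 9, z = 0.2782, p = 0.780879, fail to reject H0.


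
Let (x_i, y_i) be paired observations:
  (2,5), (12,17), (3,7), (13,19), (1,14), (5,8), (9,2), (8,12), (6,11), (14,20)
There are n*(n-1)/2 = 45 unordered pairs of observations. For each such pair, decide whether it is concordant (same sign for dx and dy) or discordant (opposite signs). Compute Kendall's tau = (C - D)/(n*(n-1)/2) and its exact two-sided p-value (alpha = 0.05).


Step 1: Enumerate the 45 unordered pairs (i,j) with i<j and classify each by sign(x_j-x_i) * sign(y_j-y_i).
  (1,2):dx=+10,dy=+12->C; (1,3):dx=+1,dy=+2->C; (1,4):dx=+11,dy=+14->C; (1,5):dx=-1,dy=+9->D
  (1,6):dx=+3,dy=+3->C; (1,7):dx=+7,dy=-3->D; (1,8):dx=+6,dy=+7->C; (1,9):dx=+4,dy=+6->C
  (1,10):dx=+12,dy=+15->C; (2,3):dx=-9,dy=-10->C; (2,4):dx=+1,dy=+2->C; (2,5):dx=-11,dy=-3->C
  (2,6):dx=-7,dy=-9->C; (2,7):dx=-3,dy=-15->C; (2,8):dx=-4,dy=-5->C; (2,9):dx=-6,dy=-6->C
  (2,10):dx=+2,dy=+3->C; (3,4):dx=+10,dy=+12->C; (3,5):dx=-2,dy=+7->D; (3,6):dx=+2,dy=+1->C
  (3,7):dx=+6,dy=-5->D; (3,8):dx=+5,dy=+5->C; (3,9):dx=+3,dy=+4->C; (3,10):dx=+11,dy=+13->C
  (4,5):dx=-12,dy=-5->C; (4,6):dx=-8,dy=-11->C; (4,7):dx=-4,dy=-17->C; (4,8):dx=-5,dy=-7->C
  (4,9):dx=-7,dy=-8->C; (4,10):dx=+1,dy=+1->C; (5,6):dx=+4,dy=-6->D; (5,7):dx=+8,dy=-12->D
  (5,8):dx=+7,dy=-2->D; (5,9):dx=+5,dy=-3->D; (5,10):dx=+13,dy=+6->C; (6,7):dx=+4,dy=-6->D
  (6,8):dx=+3,dy=+4->C; (6,9):dx=+1,dy=+3->C; (6,10):dx=+9,dy=+12->C; (7,8):dx=-1,dy=+10->D
  (7,9):dx=-3,dy=+9->D; (7,10):dx=+5,dy=+18->C; (8,9):dx=-2,dy=-1->C; (8,10):dx=+6,dy=+8->C
  (9,10):dx=+8,dy=+9->C
Step 2: C = 34, D = 11, total pairs = 45.
Step 3: tau = (C - D)/(n(n-1)/2) = (34 - 11)/45 = 0.511111.
Step 4: Exact two-sided p-value (enumerate n! = 3628800 permutations of y under H0): p = 0.046623.
Step 5: alpha = 0.05. reject H0.

tau_b = 0.5111 (C=34, D=11), p = 0.046623, reject H0.


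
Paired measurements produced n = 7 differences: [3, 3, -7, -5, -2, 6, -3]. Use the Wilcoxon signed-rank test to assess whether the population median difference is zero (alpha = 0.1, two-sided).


Step 1: Drop any zero differences (none here) and take |d_i|.
|d| = [3, 3, 7, 5, 2, 6, 3]
Step 2: Midrank |d_i| (ties get averaged ranks).
ranks: |3|->3, |3|->3, |7|->7, |5|->5, |2|->1, |6|->6, |3|->3
Step 3: Attach original signs; sum ranks with positive sign and with negative sign.
W+ = 3 + 3 + 6 = 12
W- = 7 + 5 + 1 + 3 = 16
(Check: W+ + W- = 28 should equal n(n+1)/2 = 28.)
Step 4: Test statistic W = min(W+, W-) = 12.
Step 5: Ties in |d|, so use the tie-corrected normal approximation.
        E[W] = n(n+1)/4 = 7*8/4 = 14.
        Tie groups: |d|=3 (t=3); sum(t^3 - t) = 24.
        Var[W] = n(n+1)(2n+1)/24 - sum(t^3-t)/48 = 840/24 - 24/48 = 34.5.
        z = (W - E[W]) / sqrt(Var[W]) = (12 - 14) / 5.8737 = -0.3405.
        Two-sided p = 2*Phi(z) = 0.733478.
Step 6: alpha = 0.1. fail to reject H0.

W+ = 12, W- = 16, W = min = 12, p = 0.733478, fail to reject H0.


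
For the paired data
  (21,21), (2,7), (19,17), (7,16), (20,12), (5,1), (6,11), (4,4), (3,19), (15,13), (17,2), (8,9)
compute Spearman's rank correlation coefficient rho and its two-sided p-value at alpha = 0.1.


Step 1: Rank x and y separately (midranks; no ties here).
rank(x): 21->12, 2->1, 19->10, 7->6, 20->11, 5->4, 6->5, 4->3, 3->2, 15->8, 17->9, 8->7
rank(y): 21->12, 7->4, 17->10, 16->9, 12->7, 1->1, 11->6, 4->3, 19->11, 13->8, 2->2, 9->5
Step 2: d_i = R_x(i) - R_y(i); compute d_i^2.
  (12-12)^2=0, (1-4)^2=9, (10-10)^2=0, (6-9)^2=9, (11-7)^2=16, (4-1)^2=9, (5-6)^2=1, (3-3)^2=0, (2-11)^2=81, (8-8)^2=0, (9-2)^2=49, (7-5)^2=4
sum(d^2) = 178.
Step 3: rho = 1 - 6*178 / (12*(12^2 - 1)) = 1 - 1068/1716 = 0.377622.
Step 4: Under H0, t = rho * sqrt((n-2)/(1-rho^2)) = 1.2896 ~ t(10).
Step 5: Two-sided p-value from the t-distribution with 10 df = 0.226206.
Step 6: alpha = 0.1. fail to reject H0.

rho = 0.3776, p = 0.226206, fail to reject H0 at alpha = 0.1.


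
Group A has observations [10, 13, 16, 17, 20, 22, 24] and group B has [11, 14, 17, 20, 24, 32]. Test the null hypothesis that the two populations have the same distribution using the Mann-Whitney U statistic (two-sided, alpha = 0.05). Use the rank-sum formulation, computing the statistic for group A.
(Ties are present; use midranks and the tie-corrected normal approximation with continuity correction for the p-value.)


Step 1: Combine and sort all 13 observations; assign midranks.
sorted (value, group): (10,X), (11,Y), (13,X), (14,Y), (16,X), (17,X), (17,Y), (20,X), (20,Y), (22,X), (24,X), (24,Y), (32,Y)
ranks: 10->1, 11->2, 13->3, 14->4, 16->5, 17->6.5, 17->6.5, 20->8.5, 20->8.5, 22->10, 24->11.5, 24->11.5, 32->13
Step 2: Rank sum for X: R1 = 1 + 3 + 5 + 6.5 + 8.5 + 10 + 11.5 = 45.5.
Step 3: U_X = R1 - n1(n1+1)/2 = 45.5 - 7*8/2 = 45.5 - 28 = 17.5.
       U_Y = n1*n2 - U_X = 42 - 17.5 = 24.5.
Step 4: Ties are present, so use the tie-corrected normal approximation (with continuity correction) for the p-value.
Step 5: p-value = 0.666942; compare to alpha = 0.05. fail to reject H0.

U_X = 17.5, p = 0.666942, fail to reject H0 at alpha = 0.05.


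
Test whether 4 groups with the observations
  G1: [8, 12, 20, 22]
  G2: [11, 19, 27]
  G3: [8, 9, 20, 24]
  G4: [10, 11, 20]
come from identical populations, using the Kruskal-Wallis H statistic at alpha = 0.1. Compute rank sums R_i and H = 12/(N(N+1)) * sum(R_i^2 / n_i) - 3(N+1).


Step 1: Combine all N = 14 observations and assign midranks.
sorted (value, group, rank): (8,G1,1.5), (8,G3,1.5), (9,G3,3), (10,G4,4), (11,G2,5.5), (11,G4,5.5), (12,G1,7), (19,G2,8), (20,G1,10), (20,G3,10), (20,G4,10), (22,G1,12), (24,G3,13), (27,G2,14)
Step 2: Sum ranks within each group.
R_1 = 30.5 (n_1 = 4)
R_2 = 27.5 (n_2 = 3)
R_3 = 27.5 (n_3 = 4)
R_4 = 19.5 (n_4 = 3)
Step 3: H = 12/(N(N+1)) * sum(R_i^2/n_i) - 3(N+1)
     = 12/(14*15) * (30.5^2/4 + 27.5^2/3 + 27.5^2/4 + 19.5^2/3) - 3*15
     = 0.057143 * 800.458 - 45
     = 0.740476.
Step 4: Ties present; correction factor C = 1 - 36/(14^3 - 14) = 0.986813. Corrected H = 0.740476 / 0.986813 = 0.750371.
Step 5: Under H0, H ~ chi^2(3); p-value = 0.861297.
Step 6: alpha = 0.1. fail to reject H0.

H = 0.7504, df = 3, p = 0.861297, fail to reject H0.


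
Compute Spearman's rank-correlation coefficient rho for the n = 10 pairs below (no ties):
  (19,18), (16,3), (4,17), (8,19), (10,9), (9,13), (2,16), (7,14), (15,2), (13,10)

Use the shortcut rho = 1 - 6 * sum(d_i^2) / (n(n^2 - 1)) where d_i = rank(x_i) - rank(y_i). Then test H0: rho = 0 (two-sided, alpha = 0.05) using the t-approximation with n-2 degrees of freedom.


Step 1: Rank x and y separately (midranks; no ties here).
rank(x): 19->10, 16->9, 4->2, 8->4, 10->6, 9->5, 2->1, 7->3, 15->8, 13->7
rank(y): 18->9, 3->2, 17->8, 19->10, 9->3, 13->5, 16->7, 14->6, 2->1, 10->4
Step 2: d_i = R_x(i) - R_y(i); compute d_i^2.
  (10-9)^2=1, (9-2)^2=49, (2-8)^2=36, (4-10)^2=36, (6-3)^2=9, (5-5)^2=0, (1-7)^2=36, (3-6)^2=9, (8-1)^2=49, (7-4)^2=9
sum(d^2) = 234.
Step 3: rho = 1 - 6*234 / (10*(10^2 - 1)) = 1 - 1404/990 = -0.418182.
Step 4: Under H0, t = rho * sqrt((n-2)/(1-rho^2)) = -1.3021 ~ t(8).
Step 5: Two-sided p-value from the t-distribution with 8 df = 0.229113.
Step 6: alpha = 0.05. fail to reject H0.

rho = -0.4182, p = 0.229113, fail to reject H0 at alpha = 0.05.


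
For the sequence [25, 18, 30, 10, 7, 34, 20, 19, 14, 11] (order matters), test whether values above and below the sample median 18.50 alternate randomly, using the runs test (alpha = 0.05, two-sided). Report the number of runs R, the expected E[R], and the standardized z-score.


Step 1: Compute median = 18.50; label A = above, B = below.
Labels in order: ABABBAAABB  (n_A = 5, n_B = 5)
Step 2: Count runs R = 6.
Step 3: Under H0 (random ordering), E[R] = 2*n_A*n_B/(n_A+n_B) + 1 = 2*5*5/10 + 1 = 6.0000.
        Var[R] = 2*n_A*n_B*(2*n_A*n_B - n_A - n_B) / ((n_A+n_B)^2 * (n_A+n_B-1)) = 2000/900 = 2.2222.
        SD[R] = 1.4907.
Step 4: R = E[R], so z = 0 with no continuity correction.
Step 5: Two-sided p-value via normal approximation = 2*(1 - Phi(|z|)) = 1.000000.
Step 6: alpha = 0.05. fail to reject H0.

R = 6, z = 0.0000, p = 1.000000, fail to reject H0.


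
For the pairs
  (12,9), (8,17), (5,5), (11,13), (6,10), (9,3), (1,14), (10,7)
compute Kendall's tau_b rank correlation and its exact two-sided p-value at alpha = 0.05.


Step 1: Enumerate the 28 unordered pairs (i,j) with i<j and classify each by sign(x_j-x_i) * sign(y_j-y_i).
  (1,2):dx=-4,dy=+8->D; (1,3):dx=-7,dy=-4->C; (1,4):dx=-1,dy=+4->D; (1,5):dx=-6,dy=+1->D
  (1,6):dx=-3,dy=-6->C; (1,7):dx=-11,dy=+5->D; (1,8):dx=-2,dy=-2->C; (2,3):dx=-3,dy=-12->C
  (2,4):dx=+3,dy=-4->D; (2,5):dx=-2,dy=-7->C; (2,6):dx=+1,dy=-14->D; (2,7):dx=-7,dy=-3->C
  (2,8):dx=+2,dy=-10->D; (3,4):dx=+6,dy=+8->C; (3,5):dx=+1,dy=+5->C; (3,6):dx=+4,dy=-2->D
  (3,7):dx=-4,dy=+9->D; (3,8):dx=+5,dy=+2->C; (4,5):dx=-5,dy=-3->C; (4,6):dx=-2,dy=-10->C
  (4,7):dx=-10,dy=+1->D; (4,8):dx=-1,dy=-6->C; (5,6):dx=+3,dy=-7->D; (5,7):dx=-5,dy=+4->D
  (5,8):dx=+4,dy=-3->D; (6,7):dx=-8,dy=+11->D; (6,8):dx=+1,dy=+4->C; (7,8):dx=+9,dy=-7->D
Step 2: C = 13, D = 15, total pairs = 28.
Step 3: tau = (C - D)/(n(n-1)/2) = (13 - 15)/28 = -0.071429.
Step 4: Exact two-sided p-value (enumerate n! = 40320 permutations of y under H0): p = 0.904861.
Step 5: alpha = 0.05. fail to reject H0.

tau_b = -0.0714 (C=13, D=15), p = 0.904861, fail to reject H0.


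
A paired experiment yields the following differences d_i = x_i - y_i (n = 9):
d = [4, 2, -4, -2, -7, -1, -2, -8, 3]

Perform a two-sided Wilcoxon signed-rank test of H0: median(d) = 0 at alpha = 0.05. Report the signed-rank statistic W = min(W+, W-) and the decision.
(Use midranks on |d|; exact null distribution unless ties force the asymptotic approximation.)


Step 1: Drop any zero differences (none here) and take |d_i|.
|d| = [4, 2, 4, 2, 7, 1, 2, 8, 3]
Step 2: Midrank |d_i| (ties get averaged ranks).
ranks: |4|->6.5, |2|->3, |4|->6.5, |2|->3, |7|->8, |1|->1, |2|->3, |8|->9, |3|->5
Step 3: Attach original signs; sum ranks with positive sign and with negative sign.
W+ = 6.5 + 3 + 5 = 14.5
W- = 6.5 + 3 + 8 + 1 + 3 + 9 = 30.5
(Check: W+ + W- = 45 should equal n(n+1)/2 = 45.)
Step 4: Test statistic W = min(W+, W-) = 14.5.
Step 5: Ties in |d|, so use the tie-corrected normal approximation.
        E[W] = n(n+1)/4 = 9*10/4 = 22.5.
        Tie groups: |d|=2 (t=3), |d|=4 (t=2); sum(t^3 - t) = 30.
        Var[W] = n(n+1)(2n+1)/24 - sum(t^3-t)/48 = 1710/24 - 30/48 = 70.625.
        z = (W - E[W]) / sqrt(Var[W]) = (14.5 - 22.5) / 8.4039 = -0.9519.
        Two-sided p = 2*Phi(z) = 0.341126.
Step 6: alpha = 0.05. fail to reject H0.

W+ = 14.5, W- = 30.5, W = min = 14.5, p = 0.341126, fail to reject H0.


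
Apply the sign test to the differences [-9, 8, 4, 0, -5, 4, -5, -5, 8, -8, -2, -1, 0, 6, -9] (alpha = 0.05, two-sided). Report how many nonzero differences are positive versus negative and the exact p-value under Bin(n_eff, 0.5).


Step 1: Discard zero differences. Original n = 15; n_eff = number of nonzero differences = 13.
Nonzero differences (with sign): -9, +8, +4, -5, +4, -5, -5, +8, -8, -2, -1, +6, -9
Step 2: Count signs: positive = 5, negative = 8.
Step 3: Under H0: P(positive) = 0.5, so the number of positives S ~ Bin(13, 0.5).
Step 4: Two-sided exact p-value = sum of Bin(13,0.5) probabilities at or below the observed probability = 0.581055.
Step 5: alpha = 0.05. fail to reject H0.

n_eff = 13, pos = 5, neg = 8, p = 0.581055, fail to reject H0.


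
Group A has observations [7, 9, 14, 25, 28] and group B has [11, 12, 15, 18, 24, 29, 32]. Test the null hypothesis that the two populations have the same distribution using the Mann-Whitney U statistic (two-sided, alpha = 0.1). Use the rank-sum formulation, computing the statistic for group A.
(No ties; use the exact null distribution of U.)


Step 1: Combine and sort all 12 observations; assign midranks.
sorted (value, group): (7,X), (9,X), (11,Y), (12,Y), (14,X), (15,Y), (18,Y), (24,Y), (25,X), (28,X), (29,Y), (32,Y)
ranks: 7->1, 9->2, 11->3, 12->4, 14->5, 15->6, 18->7, 24->8, 25->9, 28->10, 29->11, 32->12
Step 2: Rank sum for X: R1 = 1 + 2 + 5 + 9 + 10 = 27.
Step 3: U_X = R1 - n1(n1+1)/2 = 27 - 5*6/2 = 27 - 15 = 12.
       U_Y = n1*n2 - U_X = 35 - 12 = 23.
Step 4: No ties, so the exact null distribution of U (based on enumerating the C(12,5) = 792 equally likely rank assignments) gives the two-sided p-value.
Step 5: p-value = 0.431818; compare to alpha = 0.1. fail to reject H0.

U_X = 12, p = 0.431818, fail to reject H0 at alpha = 0.1.


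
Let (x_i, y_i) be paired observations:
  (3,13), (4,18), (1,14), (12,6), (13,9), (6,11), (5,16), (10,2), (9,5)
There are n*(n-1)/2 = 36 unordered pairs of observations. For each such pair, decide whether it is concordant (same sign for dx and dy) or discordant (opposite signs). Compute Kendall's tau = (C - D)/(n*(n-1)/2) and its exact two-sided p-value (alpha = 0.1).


Step 1: Enumerate the 36 unordered pairs (i,j) with i<j and classify each by sign(x_j-x_i) * sign(y_j-y_i).
  (1,2):dx=+1,dy=+5->C; (1,3):dx=-2,dy=+1->D; (1,4):dx=+9,dy=-7->D; (1,5):dx=+10,dy=-4->D
  (1,6):dx=+3,dy=-2->D; (1,7):dx=+2,dy=+3->C; (1,8):dx=+7,dy=-11->D; (1,9):dx=+6,dy=-8->D
  (2,3):dx=-3,dy=-4->C; (2,4):dx=+8,dy=-12->D; (2,5):dx=+9,dy=-9->D; (2,6):dx=+2,dy=-7->D
  (2,7):dx=+1,dy=-2->D; (2,8):dx=+6,dy=-16->D; (2,9):dx=+5,dy=-13->D; (3,4):dx=+11,dy=-8->D
  (3,5):dx=+12,dy=-5->D; (3,6):dx=+5,dy=-3->D; (3,7):dx=+4,dy=+2->C; (3,8):dx=+9,dy=-12->D
  (3,9):dx=+8,dy=-9->D; (4,5):dx=+1,dy=+3->C; (4,6):dx=-6,dy=+5->D; (4,7):dx=-7,dy=+10->D
  (4,8):dx=-2,dy=-4->C; (4,9):dx=-3,dy=-1->C; (5,6):dx=-7,dy=+2->D; (5,7):dx=-8,dy=+7->D
  (5,8):dx=-3,dy=-7->C; (5,9):dx=-4,dy=-4->C; (6,7):dx=-1,dy=+5->D; (6,8):dx=+4,dy=-9->D
  (6,9):dx=+3,dy=-6->D; (7,8):dx=+5,dy=-14->D; (7,9):dx=+4,dy=-11->D; (8,9):dx=-1,dy=+3->D
Step 2: C = 9, D = 27, total pairs = 36.
Step 3: tau = (C - D)/(n(n-1)/2) = (9 - 27)/36 = -0.500000.
Step 4: Exact two-sided p-value (enumerate n! = 362880 permutations of y under H0): p = 0.075176.
Step 5: alpha = 0.1. reject H0.

tau_b = -0.5000 (C=9, D=27), p = 0.075176, reject H0.


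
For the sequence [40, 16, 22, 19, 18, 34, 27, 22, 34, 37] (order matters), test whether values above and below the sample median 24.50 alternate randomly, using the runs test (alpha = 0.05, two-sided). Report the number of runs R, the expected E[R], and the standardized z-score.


Step 1: Compute median = 24.50; label A = above, B = below.
Labels in order: ABBBBAABAA  (n_A = 5, n_B = 5)
Step 2: Count runs R = 5.
Step 3: Under H0 (random ordering), E[R] = 2*n_A*n_B/(n_A+n_B) + 1 = 2*5*5/10 + 1 = 6.0000.
        Var[R] = 2*n_A*n_B*(2*n_A*n_B - n_A - n_B) / ((n_A+n_B)^2 * (n_A+n_B-1)) = 2000/900 = 2.2222.
        SD[R] = 1.4907.
Step 4: Continuity-corrected z = (R + 0.5 - E[R]) / SD[R] = (5 + 0.5 - 6.0000) / 1.4907 = -0.3354.
Step 5: Two-sided p-value via normal approximation = 2*(1 - Phi(|z|)) = 0.737316.
Step 6: alpha = 0.05. fail to reject H0.

R = 5, z = -0.3354, p = 0.737316, fail to reject H0.


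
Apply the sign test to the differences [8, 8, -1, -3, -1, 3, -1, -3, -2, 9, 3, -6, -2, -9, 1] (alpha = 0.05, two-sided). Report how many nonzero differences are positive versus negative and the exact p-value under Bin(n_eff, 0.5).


Step 1: Discard zero differences. Original n = 15; n_eff = number of nonzero differences = 15.
Nonzero differences (with sign): +8, +8, -1, -3, -1, +3, -1, -3, -2, +9, +3, -6, -2, -9, +1
Step 2: Count signs: positive = 6, negative = 9.
Step 3: Under H0: P(positive) = 0.5, so the number of positives S ~ Bin(15, 0.5).
Step 4: Two-sided exact p-value = sum of Bin(15,0.5) probabilities at or below the observed probability = 0.607239.
Step 5: alpha = 0.05. fail to reject H0.

n_eff = 15, pos = 6, neg = 9, p = 0.607239, fail to reject H0.


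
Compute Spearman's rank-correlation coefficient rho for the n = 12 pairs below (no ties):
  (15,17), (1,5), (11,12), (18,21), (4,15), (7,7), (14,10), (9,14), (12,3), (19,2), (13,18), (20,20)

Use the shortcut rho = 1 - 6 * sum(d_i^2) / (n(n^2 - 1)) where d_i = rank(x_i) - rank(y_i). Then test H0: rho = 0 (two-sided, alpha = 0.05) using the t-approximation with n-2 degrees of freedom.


Step 1: Rank x and y separately (midranks; no ties here).
rank(x): 15->9, 1->1, 11->5, 18->10, 4->2, 7->3, 14->8, 9->4, 12->6, 19->11, 13->7, 20->12
rank(y): 17->9, 5->3, 12->6, 21->12, 15->8, 7->4, 10->5, 14->7, 3->2, 2->1, 18->10, 20->11
Step 2: d_i = R_x(i) - R_y(i); compute d_i^2.
  (9-9)^2=0, (1-3)^2=4, (5-6)^2=1, (10-12)^2=4, (2-8)^2=36, (3-4)^2=1, (8-5)^2=9, (4-7)^2=9, (6-2)^2=16, (11-1)^2=100, (7-10)^2=9, (12-11)^2=1
sum(d^2) = 190.
Step 3: rho = 1 - 6*190 / (12*(12^2 - 1)) = 1 - 1140/1716 = 0.335664.
Step 4: Under H0, t = rho * sqrt((n-2)/(1-rho^2)) = 1.1268 ~ t(10).
Step 5: Two-sided p-value from the t-distribution with 10 df = 0.286123.
Step 6: alpha = 0.05. fail to reject H0.

rho = 0.3357, p = 0.286123, fail to reject H0 at alpha = 0.05.


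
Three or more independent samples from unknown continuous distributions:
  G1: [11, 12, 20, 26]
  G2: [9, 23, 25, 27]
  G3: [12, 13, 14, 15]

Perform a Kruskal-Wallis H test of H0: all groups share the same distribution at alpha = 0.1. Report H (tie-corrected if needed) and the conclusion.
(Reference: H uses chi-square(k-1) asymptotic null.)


Step 1: Combine all N = 12 observations and assign midranks.
sorted (value, group, rank): (9,G2,1), (11,G1,2), (12,G1,3.5), (12,G3,3.5), (13,G3,5), (14,G3,6), (15,G3,7), (20,G1,8), (23,G2,9), (25,G2,10), (26,G1,11), (27,G2,12)
Step 2: Sum ranks within each group.
R_1 = 24.5 (n_1 = 4)
R_2 = 32 (n_2 = 4)
R_3 = 21.5 (n_3 = 4)
Step 3: H = 12/(N(N+1)) * sum(R_i^2/n_i) - 3(N+1)
     = 12/(12*13) * (24.5^2/4 + 32^2/4 + 21.5^2/4) - 3*13
     = 0.076923 * 521.625 - 39
     = 1.125000.
Step 4: Ties present; correction factor C = 1 - 6/(12^3 - 12) = 0.996503. Corrected H = 1.125000 / 0.996503 = 1.128947.
Step 5: Under H0, H ~ chi^2(2); p-value = 0.568659.
Step 6: alpha = 0.1. fail to reject H0.

H = 1.1289, df = 2, p = 0.568659, fail to reject H0.


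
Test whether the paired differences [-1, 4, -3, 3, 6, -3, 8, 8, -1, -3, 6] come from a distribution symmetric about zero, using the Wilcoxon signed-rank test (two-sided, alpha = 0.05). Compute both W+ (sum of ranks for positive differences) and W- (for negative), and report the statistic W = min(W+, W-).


Step 1: Drop any zero differences (none here) and take |d_i|.
|d| = [1, 4, 3, 3, 6, 3, 8, 8, 1, 3, 6]
Step 2: Midrank |d_i| (ties get averaged ranks).
ranks: |1|->1.5, |4|->7, |3|->4.5, |3|->4.5, |6|->8.5, |3|->4.5, |8|->10.5, |8|->10.5, |1|->1.5, |3|->4.5, |6|->8.5
Step 3: Attach original signs; sum ranks with positive sign and with negative sign.
W+ = 7 + 4.5 + 8.5 + 10.5 + 10.5 + 8.5 = 49.5
W- = 1.5 + 4.5 + 4.5 + 1.5 + 4.5 = 16.5
(Check: W+ + W- = 66 should equal n(n+1)/2 = 66.)
Step 4: Test statistic W = min(W+, W-) = 16.5.
Step 5: Ties in |d|, so use the tie-corrected normal approximation.
        E[W] = n(n+1)/4 = 11*12/4 = 33.
        Tie groups: |d|=1 (t=2), |d|=3 (t=4), |d|=6 (t=2), |d|=8 (t=2); sum(t^3 - t) = 78.
        Var[W] = n(n+1)(2n+1)/24 - sum(t^3-t)/48 = 3036/24 - 78/48 = 124.875.
        z = (W - E[W]) / sqrt(Var[W]) = (16.5 - 33) / 11.1747 = -1.4765.
        Two-sided p = 2*Phi(z) = 0.139798.
Step 6: alpha = 0.05. fail to reject H0.

W+ = 49.5, W- = 16.5, W = min = 16.5, p = 0.139798, fail to reject H0.


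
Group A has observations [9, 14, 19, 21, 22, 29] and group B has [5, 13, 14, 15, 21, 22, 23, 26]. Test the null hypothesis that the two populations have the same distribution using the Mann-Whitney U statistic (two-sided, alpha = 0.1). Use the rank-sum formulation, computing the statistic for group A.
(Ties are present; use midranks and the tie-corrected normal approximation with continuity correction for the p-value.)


Step 1: Combine and sort all 14 observations; assign midranks.
sorted (value, group): (5,Y), (9,X), (13,Y), (14,X), (14,Y), (15,Y), (19,X), (21,X), (21,Y), (22,X), (22,Y), (23,Y), (26,Y), (29,X)
ranks: 5->1, 9->2, 13->3, 14->4.5, 14->4.5, 15->6, 19->7, 21->8.5, 21->8.5, 22->10.5, 22->10.5, 23->12, 26->13, 29->14
Step 2: Rank sum for X: R1 = 2 + 4.5 + 7 + 8.5 + 10.5 + 14 = 46.5.
Step 3: U_X = R1 - n1(n1+1)/2 = 46.5 - 6*7/2 = 46.5 - 21 = 25.5.
       U_Y = n1*n2 - U_X = 48 - 25.5 = 22.5.
Step 4: Ties are present, so use the tie-corrected normal approximation (with continuity correction) for the p-value.
Step 5: p-value = 0.896941; compare to alpha = 0.1. fail to reject H0.

U_X = 25.5, p = 0.896941, fail to reject H0 at alpha = 0.1.


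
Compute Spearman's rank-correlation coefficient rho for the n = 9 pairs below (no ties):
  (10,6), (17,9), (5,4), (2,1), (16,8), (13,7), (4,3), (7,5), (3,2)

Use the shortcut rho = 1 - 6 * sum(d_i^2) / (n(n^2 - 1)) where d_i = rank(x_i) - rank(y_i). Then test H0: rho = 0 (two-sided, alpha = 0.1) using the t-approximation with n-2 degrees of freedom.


Step 1: Rank x and y separately (midranks; no ties here).
rank(x): 10->6, 17->9, 5->4, 2->1, 16->8, 13->7, 4->3, 7->5, 3->2
rank(y): 6->6, 9->9, 4->4, 1->1, 8->8, 7->7, 3->3, 5->5, 2->2
Step 2: d_i = R_x(i) - R_y(i); compute d_i^2.
  (6-6)^2=0, (9-9)^2=0, (4-4)^2=0, (1-1)^2=0, (8-8)^2=0, (7-7)^2=0, (3-3)^2=0, (5-5)^2=0, (2-2)^2=0
sum(d^2) = 0.
Step 3: rho = 1 - 6*0 / (9*(9^2 - 1)) = 1 - 0/720 = 1.000000.
Step 5: Two-sided p-value from the t-distribution with 7 df = 0.000000.
Step 6: alpha = 0.1. reject H0.

rho = 1.0000, p = 0.000000, reject H0 at alpha = 0.1.


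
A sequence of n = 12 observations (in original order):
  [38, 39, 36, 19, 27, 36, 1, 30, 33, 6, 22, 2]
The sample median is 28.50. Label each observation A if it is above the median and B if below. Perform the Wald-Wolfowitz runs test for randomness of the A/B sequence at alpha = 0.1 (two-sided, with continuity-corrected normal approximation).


Step 1: Compute median = 28.50; label A = above, B = below.
Labels in order: AAABBABAABBB  (n_A = 6, n_B = 6)
Step 2: Count runs R = 6.
Step 3: Under H0 (random ordering), E[R] = 2*n_A*n_B/(n_A+n_B) + 1 = 2*6*6/12 + 1 = 7.0000.
        Var[R] = 2*n_A*n_B*(2*n_A*n_B - n_A - n_B) / ((n_A+n_B)^2 * (n_A+n_B-1)) = 4320/1584 = 2.7273.
        SD[R] = 1.6514.
Step 4: Continuity-corrected z = (R + 0.5 - E[R]) / SD[R] = (6 + 0.5 - 7.0000) / 1.6514 = -0.3028.
Step 5: Two-sided p-value via normal approximation = 2*(1 - Phi(|z|)) = 0.762069.
Step 6: alpha = 0.1. fail to reject H0.

R = 6, z = -0.3028, p = 0.762069, fail to reject H0.


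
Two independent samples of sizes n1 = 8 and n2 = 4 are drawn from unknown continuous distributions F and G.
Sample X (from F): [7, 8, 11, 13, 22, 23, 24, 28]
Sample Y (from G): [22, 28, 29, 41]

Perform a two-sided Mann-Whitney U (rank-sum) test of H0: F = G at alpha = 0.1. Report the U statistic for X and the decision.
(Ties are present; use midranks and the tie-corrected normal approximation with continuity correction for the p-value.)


Step 1: Combine and sort all 12 observations; assign midranks.
sorted (value, group): (7,X), (8,X), (11,X), (13,X), (22,X), (22,Y), (23,X), (24,X), (28,X), (28,Y), (29,Y), (41,Y)
ranks: 7->1, 8->2, 11->3, 13->4, 22->5.5, 22->5.5, 23->7, 24->8, 28->9.5, 28->9.5, 29->11, 41->12
Step 2: Rank sum for X: R1 = 1 + 2 + 3 + 4 + 5.5 + 7 + 8 + 9.5 = 40.
Step 3: U_X = R1 - n1(n1+1)/2 = 40 - 8*9/2 = 40 - 36 = 4.
       U_Y = n1*n2 - U_X = 32 - 4 = 28.
Step 4: Ties are present, so use the tie-corrected normal approximation (with continuity correction) for the p-value.
Step 5: p-value = 0.049991; compare to alpha = 0.1. reject H0.

U_X = 4, p = 0.049991, reject H0 at alpha = 0.1.


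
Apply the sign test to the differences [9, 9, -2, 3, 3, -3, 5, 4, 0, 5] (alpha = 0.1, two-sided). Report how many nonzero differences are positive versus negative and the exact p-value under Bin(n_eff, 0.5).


Step 1: Discard zero differences. Original n = 10; n_eff = number of nonzero differences = 9.
Nonzero differences (with sign): +9, +9, -2, +3, +3, -3, +5, +4, +5
Step 2: Count signs: positive = 7, negative = 2.
Step 3: Under H0: P(positive) = 0.5, so the number of positives S ~ Bin(9, 0.5).
Step 4: Two-sided exact p-value = sum of Bin(9,0.5) probabilities at or below the observed probability = 0.179688.
Step 5: alpha = 0.1. fail to reject H0.

n_eff = 9, pos = 7, neg = 2, p = 0.179688, fail to reject H0.


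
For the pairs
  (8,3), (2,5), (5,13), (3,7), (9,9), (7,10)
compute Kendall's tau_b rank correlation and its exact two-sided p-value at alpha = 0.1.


Step 1: Enumerate the 15 unordered pairs (i,j) with i<j and classify each by sign(x_j-x_i) * sign(y_j-y_i).
  (1,2):dx=-6,dy=+2->D; (1,3):dx=-3,dy=+10->D; (1,4):dx=-5,dy=+4->D; (1,5):dx=+1,dy=+6->C
  (1,6):dx=-1,dy=+7->D; (2,3):dx=+3,dy=+8->C; (2,4):dx=+1,dy=+2->C; (2,5):dx=+7,dy=+4->C
  (2,6):dx=+5,dy=+5->C; (3,4):dx=-2,dy=-6->C; (3,5):dx=+4,dy=-4->D; (3,6):dx=+2,dy=-3->D
  (4,5):dx=+6,dy=+2->C; (4,6):dx=+4,dy=+3->C; (5,6):dx=-2,dy=+1->D
Step 2: C = 8, D = 7, total pairs = 15.
Step 3: tau = (C - D)/(n(n-1)/2) = (8 - 7)/15 = 0.066667.
Step 4: Exact two-sided p-value (enumerate n! = 720 permutations of y under H0): p = 1.000000.
Step 5: alpha = 0.1. fail to reject H0.

tau_b = 0.0667 (C=8, D=7), p = 1.000000, fail to reject H0.


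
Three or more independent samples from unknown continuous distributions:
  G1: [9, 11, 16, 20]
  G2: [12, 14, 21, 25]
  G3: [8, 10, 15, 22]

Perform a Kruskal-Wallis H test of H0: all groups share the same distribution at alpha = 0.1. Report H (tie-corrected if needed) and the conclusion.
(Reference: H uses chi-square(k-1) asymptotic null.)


Step 1: Combine all N = 12 observations and assign midranks.
sorted (value, group, rank): (8,G3,1), (9,G1,2), (10,G3,3), (11,G1,4), (12,G2,5), (14,G2,6), (15,G3,7), (16,G1,8), (20,G1,9), (21,G2,10), (22,G3,11), (25,G2,12)
Step 2: Sum ranks within each group.
R_1 = 23 (n_1 = 4)
R_2 = 33 (n_2 = 4)
R_3 = 22 (n_3 = 4)
Step 3: H = 12/(N(N+1)) * sum(R_i^2/n_i) - 3(N+1)
     = 12/(12*13) * (23^2/4 + 33^2/4 + 22^2/4) - 3*13
     = 0.076923 * 525.5 - 39
     = 1.423077.
Step 4: No ties, so H is used without correction.
Step 5: Under H0, H ~ chi^2(2); p-value = 0.490888.
Step 6: alpha = 0.1. fail to reject H0.

H = 1.4231, df = 2, p = 0.490888, fail to reject H0.


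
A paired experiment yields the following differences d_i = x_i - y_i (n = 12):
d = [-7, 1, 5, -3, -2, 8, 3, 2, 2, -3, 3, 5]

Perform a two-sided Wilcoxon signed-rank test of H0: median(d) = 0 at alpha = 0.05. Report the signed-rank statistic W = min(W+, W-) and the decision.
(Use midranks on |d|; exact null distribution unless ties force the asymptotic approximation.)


Step 1: Drop any zero differences (none here) and take |d_i|.
|d| = [7, 1, 5, 3, 2, 8, 3, 2, 2, 3, 3, 5]
Step 2: Midrank |d_i| (ties get averaged ranks).
ranks: |7|->11, |1|->1, |5|->9.5, |3|->6.5, |2|->3, |8|->12, |3|->6.5, |2|->3, |2|->3, |3|->6.5, |3|->6.5, |5|->9.5
Step 3: Attach original signs; sum ranks with positive sign and with negative sign.
W+ = 1 + 9.5 + 12 + 6.5 + 3 + 3 + 6.5 + 9.5 = 51
W- = 11 + 6.5 + 3 + 6.5 = 27
(Check: W+ + W- = 78 should equal n(n+1)/2 = 78.)
Step 4: Test statistic W = min(W+, W-) = 27.
Step 5: Ties in |d|, so use the tie-corrected normal approximation.
        E[W] = n(n+1)/4 = 12*13/4 = 39.
        Tie groups: |d|=2 (t=3), |d|=3 (t=4), |d|=5 (t=2); sum(t^3 - t) = 90.
        Var[W] = n(n+1)(2n+1)/24 - sum(t^3-t)/48 = 3900/24 - 90/48 = 160.625.
        z = (W - E[W]) / sqrt(Var[W]) = (27 - 39) / 12.6738 = -0.9468.
        Two-sided p = 2*Phi(z) = 0.343722.
Step 6: alpha = 0.05. fail to reject H0.

W+ = 51, W- = 27, W = min = 27, p = 0.343722, fail to reject H0.


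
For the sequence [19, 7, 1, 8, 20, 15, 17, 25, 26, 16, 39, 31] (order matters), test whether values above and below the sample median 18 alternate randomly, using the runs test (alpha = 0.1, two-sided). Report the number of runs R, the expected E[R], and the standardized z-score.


Step 1: Compute median = 18; label A = above, B = below.
Labels in order: ABBBABBAABAA  (n_A = 6, n_B = 6)
Step 2: Count runs R = 7.
Step 3: Under H0 (random ordering), E[R] = 2*n_A*n_B/(n_A+n_B) + 1 = 2*6*6/12 + 1 = 7.0000.
        Var[R] = 2*n_A*n_B*(2*n_A*n_B - n_A - n_B) / ((n_A+n_B)^2 * (n_A+n_B-1)) = 4320/1584 = 2.7273.
        SD[R] = 1.6514.
Step 4: R = E[R], so z = 0 with no continuity correction.
Step 5: Two-sided p-value via normal approximation = 2*(1 - Phi(|z|)) = 1.000000.
Step 6: alpha = 0.1. fail to reject H0.

R = 7, z = 0.0000, p = 1.000000, fail to reject H0.


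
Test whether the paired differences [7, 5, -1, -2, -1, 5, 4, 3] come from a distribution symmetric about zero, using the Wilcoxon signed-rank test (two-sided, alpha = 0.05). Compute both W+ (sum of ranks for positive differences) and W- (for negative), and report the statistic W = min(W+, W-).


Step 1: Drop any zero differences (none here) and take |d_i|.
|d| = [7, 5, 1, 2, 1, 5, 4, 3]
Step 2: Midrank |d_i| (ties get averaged ranks).
ranks: |7|->8, |5|->6.5, |1|->1.5, |2|->3, |1|->1.5, |5|->6.5, |4|->5, |3|->4
Step 3: Attach original signs; sum ranks with positive sign and with negative sign.
W+ = 8 + 6.5 + 6.5 + 5 + 4 = 30
W- = 1.5 + 3 + 1.5 = 6
(Check: W+ + W- = 36 should equal n(n+1)/2 = 36.)
Step 4: Test statistic W = min(W+, W-) = 6.
Step 5: Ties in |d|, so use the tie-corrected normal approximation.
        E[W] = n(n+1)/4 = 8*9/4 = 18.
        Tie groups: |d|=1 (t=2), |d|=5 (t=2); sum(t^3 - t) = 12.
        Var[W] = n(n+1)(2n+1)/24 - sum(t^3-t)/48 = 1224/24 - 12/48 = 50.75.
        z = (W - E[W]) / sqrt(Var[W]) = (6 - 18) / 7.1239 = -1.6845.
        Two-sided p = 2*Phi(z) = 0.092091.
Step 6: alpha = 0.05. fail to reject H0.

W+ = 30, W- = 6, W = min = 6, p = 0.092091, fail to reject H0.


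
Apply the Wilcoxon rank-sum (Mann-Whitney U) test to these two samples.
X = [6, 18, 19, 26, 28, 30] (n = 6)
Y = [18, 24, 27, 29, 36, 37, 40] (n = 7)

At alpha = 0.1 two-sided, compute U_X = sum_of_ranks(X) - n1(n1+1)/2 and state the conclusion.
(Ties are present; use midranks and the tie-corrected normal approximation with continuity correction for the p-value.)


Step 1: Combine and sort all 13 observations; assign midranks.
sorted (value, group): (6,X), (18,X), (18,Y), (19,X), (24,Y), (26,X), (27,Y), (28,X), (29,Y), (30,X), (36,Y), (37,Y), (40,Y)
ranks: 6->1, 18->2.5, 18->2.5, 19->4, 24->5, 26->6, 27->7, 28->8, 29->9, 30->10, 36->11, 37->12, 40->13
Step 2: Rank sum for X: R1 = 1 + 2.5 + 4 + 6 + 8 + 10 = 31.5.
Step 3: U_X = R1 - n1(n1+1)/2 = 31.5 - 6*7/2 = 31.5 - 21 = 10.5.
       U_Y = n1*n2 - U_X = 42 - 10.5 = 31.5.
Step 4: Ties are present, so use the tie-corrected normal approximation (with continuity correction) for the p-value.
Step 5: p-value = 0.152563; compare to alpha = 0.1. fail to reject H0.

U_X = 10.5, p = 0.152563, fail to reject H0 at alpha = 0.1.


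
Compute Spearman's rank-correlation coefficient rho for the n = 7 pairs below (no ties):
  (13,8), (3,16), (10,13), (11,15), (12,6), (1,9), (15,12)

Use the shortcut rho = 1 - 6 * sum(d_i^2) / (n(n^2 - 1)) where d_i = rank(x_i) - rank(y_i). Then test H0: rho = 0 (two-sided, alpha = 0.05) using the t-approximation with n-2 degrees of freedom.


Step 1: Rank x and y separately (midranks; no ties here).
rank(x): 13->6, 3->2, 10->3, 11->4, 12->5, 1->1, 15->7
rank(y): 8->2, 16->7, 13->5, 15->6, 6->1, 9->3, 12->4
Step 2: d_i = R_x(i) - R_y(i); compute d_i^2.
  (6-2)^2=16, (2-7)^2=25, (3-5)^2=4, (4-6)^2=4, (5-1)^2=16, (1-3)^2=4, (7-4)^2=9
sum(d^2) = 78.
Step 3: rho = 1 - 6*78 / (7*(7^2 - 1)) = 1 - 468/336 = -0.392857.
Step 4: Under H0, t = rho * sqrt((n-2)/(1-rho^2)) = -0.9553 ~ t(5).
Step 5: Two-sided p-value from the t-distribution with 5 df = 0.383317.
Step 6: alpha = 0.05. fail to reject H0.

rho = -0.3929, p = 0.383317, fail to reject H0 at alpha = 0.05.


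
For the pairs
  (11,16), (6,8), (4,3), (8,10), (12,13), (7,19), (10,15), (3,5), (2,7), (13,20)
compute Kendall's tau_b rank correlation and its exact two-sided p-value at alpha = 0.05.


Step 1: Enumerate the 45 unordered pairs (i,j) with i<j and classify each by sign(x_j-x_i) * sign(y_j-y_i).
  (1,2):dx=-5,dy=-8->C; (1,3):dx=-7,dy=-13->C; (1,4):dx=-3,dy=-6->C; (1,5):dx=+1,dy=-3->D
  (1,6):dx=-4,dy=+3->D; (1,7):dx=-1,dy=-1->C; (1,8):dx=-8,dy=-11->C; (1,9):dx=-9,dy=-9->C
  (1,10):dx=+2,dy=+4->C; (2,3):dx=-2,dy=-5->C; (2,4):dx=+2,dy=+2->C; (2,5):dx=+6,dy=+5->C
  (2,6):dx=+1,dy=+11->C; (2,7):dx=+4,dy=+7->C; (2,8):dx=-3,dy=-3->C; (2,9):dx=-4,dy=-1->C
  (2,10):dx=+7,dy=+12->C; (3,4):dx=+4,dy=+7->C; (3,5):dx=+8,dy=+10->C; (3,6):dx=+3,dy=+16->C
  (3,7):dx=+6,dy=+12->C; (3,8):dx=-1,dy=+2->D; (3,9):dx=-2,dy=+4->D; (3,10):dx=+9,dy=+17->C
  (4,5):dx=+4,dy=+3->C; (4,6):dx=-1,dy=+9->D; (4,7):dx=+2,dy=+5->C; (4,8):dx=-5,dy=-5->C
  (4,9):dx=-6,dy=-3->C; (4,10):dx=+5,dy=+10->C; (5,6):dx=-5,dy=+6->D; (5,7):dx=-2,dy=+2->D
  (5,8):dx=-9,dy=-8->C; (5,9):dx=-10,dy=-6->C; (5,10):dx=+1,dy=+7->C; (6,7):dx=+3,dy=-4->D
  (6,8):dx=-4,dy=-14->C; (6,9):dx=-5,dy=-12->C; (6,10):dx=+6,dy=+1->C; (7,8):dx=-7,dy=-10->C
  (7,9):dx=-8,dy=-8->C; (7,10):dx=+3,dy=+5->C; (8,9):dx=-1,dy=+2->D; (8,10):dx=+10,dy=+15->C
  (9,10):dx=+11,dy=+13->C
Step 2: C = 36, D = 9, total pairs = 45.
Step 3: tau = (C - D)/(n(n-1)/2) = (36 - 9)/45 = 0.600000.
Step 4: Exact two-sided p-value (enumerate n! = 3628800 permutations of y under H0): p = 0.016666.
Step 5: alpha = 0.05. reject H0.

tau_b = 0.6000 (C=36, D=9), p = 0.016666, reject H0.


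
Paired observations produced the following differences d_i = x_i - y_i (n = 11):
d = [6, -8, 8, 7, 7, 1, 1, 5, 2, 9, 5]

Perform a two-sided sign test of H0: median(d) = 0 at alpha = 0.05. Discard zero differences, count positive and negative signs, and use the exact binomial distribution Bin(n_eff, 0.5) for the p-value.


Step 1: Discard zero differences. Original n = 11; n_eff = number of nonzero differences = 11.
Nonzero differences (with sign): +6, -8, +8, +7, +7, +1, +1, +5, +2, +9, +5
Step 2: Count signs: positive = 10, negative = 1.
Step 3: Under H0: P(positive) = 0.5, so the number of positives S ~ Bin(11, 0.5).
Step 4: Two-sided exact p-value = sum of Bin(11,0.5) probabilities at or below the observed probability = 0.011719.
Step 5: alpha = 0.05. reject H0.

n_eff = 11, pos = 10, neg = 1, p = 0.011719, reject H0.
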